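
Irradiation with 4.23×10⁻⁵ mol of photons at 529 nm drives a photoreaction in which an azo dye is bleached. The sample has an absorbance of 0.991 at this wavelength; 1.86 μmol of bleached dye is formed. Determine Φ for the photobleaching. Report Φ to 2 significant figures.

Product: 1.86 μmol = 1.86×10⁻⁶ mol.
Fraction absorbed: 1 − 10^(−0.991) = 0.8979.
Photons absorbed: 0.8979 × 4.23×10⁻⁵ = 3.798×10⁻⁵ mol.
Φ = 1.86×10⁻⁶ mol / 3.798×10⁻⁵ mol photons = 0.049.

Φ = 0.049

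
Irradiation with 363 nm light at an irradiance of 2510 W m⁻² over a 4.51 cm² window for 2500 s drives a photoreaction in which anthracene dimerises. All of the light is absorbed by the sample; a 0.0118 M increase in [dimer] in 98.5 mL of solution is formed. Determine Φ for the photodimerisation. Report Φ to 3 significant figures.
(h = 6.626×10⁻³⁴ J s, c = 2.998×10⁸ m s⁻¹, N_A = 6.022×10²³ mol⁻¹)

Φ = 0.135

Product: (0.0118 M)(0.0985 L) = 0.001162 mol.
Photon energy at 363 nm: hc/λ = (6.626×10⁻³⁴)(2.998×10⁸)/(363×10⁻⁹) = 5.472×10⁻¹⁹ J.
Energy delivered: (2510 W m⁻²)(4.51×10⁻⁴ m²)(2500 s) = 2830 J.
Photons incident: 2830 / 5.472×10⁻¹⁹ = 5.172×10²¹, i.e. 5.172×10²¹/6.022×10²³ = 0.008589 mol.
Φ = 0.001162 mol / 0.008589 mol photons = 0.135.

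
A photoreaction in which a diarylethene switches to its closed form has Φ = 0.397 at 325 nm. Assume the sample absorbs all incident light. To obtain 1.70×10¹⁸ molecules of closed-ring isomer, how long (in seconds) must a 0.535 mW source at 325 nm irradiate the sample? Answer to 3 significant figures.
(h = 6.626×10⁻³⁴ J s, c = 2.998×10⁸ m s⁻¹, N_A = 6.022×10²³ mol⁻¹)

Product: 1.70×10¹⁸ / 6.022×10²³ = 2.823×10⁻⁶ mol.
Photons that must be absorbed: 2.823×10⁻⁶ / 0.397 = 7.111×10⁻⁶ mol.
Photon energy: hc/λ = 6.112×10⁻¹⁹ J; per mole, 3.681×10⁵ J mol⁻¹.
Energy required: 7.111×10⁻⁶ × 3.681×10⁵ = 2.618 J.
Time: 2.618 J / 0.000535 W = 4890 s.

t ≈ 4890 s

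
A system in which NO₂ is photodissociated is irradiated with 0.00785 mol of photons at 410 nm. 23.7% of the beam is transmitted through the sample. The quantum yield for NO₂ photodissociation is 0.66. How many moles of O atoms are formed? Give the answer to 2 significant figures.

0.0040 mol

Fraction absorbed: 1 − 23.7/100 = 0.7630.
Photons absorbed: 0.7630 × 0.00785 = 0.005990 mol.
Product: Φ × n_abs = 0.66 × 0.005990 = 0.003953 mol.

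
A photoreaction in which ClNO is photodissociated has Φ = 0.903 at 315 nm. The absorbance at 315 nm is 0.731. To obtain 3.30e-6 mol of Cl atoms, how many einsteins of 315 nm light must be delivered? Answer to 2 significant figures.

Photons that must be absorbed: 3.30e-6 / 0.903 = 3.654e-6 mol.
Fraction absorbed: 1 − 10^(−0.731) = 0.8142.
Incident photons needed: 3.654e-6 / 0.8142 = 4.488e-6 mol.

4.5e-6 einstein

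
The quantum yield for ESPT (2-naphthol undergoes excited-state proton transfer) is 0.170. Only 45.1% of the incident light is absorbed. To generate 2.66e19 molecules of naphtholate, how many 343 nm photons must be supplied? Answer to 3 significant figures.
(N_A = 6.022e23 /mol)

3.47e20 photons

Product: 2.66e19 / 6.022e23 = 4.417e-5 mol.
Photons that must be absorbed: 4.417e-5 / 0.170 = 2.598e-4 mol.
Incident photons needed: 2.598e-4 / 0.451 = 5.761e-4 mol.
Photon count: 5.761e-4 × 6.022e23 = 3.47e20.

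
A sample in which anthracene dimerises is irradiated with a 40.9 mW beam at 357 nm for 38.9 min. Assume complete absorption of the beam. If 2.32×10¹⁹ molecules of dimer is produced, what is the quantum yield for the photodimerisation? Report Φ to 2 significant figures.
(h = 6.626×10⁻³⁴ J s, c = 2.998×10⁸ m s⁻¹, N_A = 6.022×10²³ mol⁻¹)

Product: 2.32×10¹⁹ / 6.022×10²³ = 3.853×10⁻⁵ mol.
Photon energy at 357 nm: hc/λ = (6.626×10⁻³⁴)(2.998×10⁸)/(357×10⁻⁹) = 5.564×10⁻¹⁹ J.
Energy delivered: (40.9 mW)(2334 s) = 95.46 J.
Photons incident: 95.46 / 5.564×10⁻¹⁹ = 1.716×10²⁰, i.e. 1.716×10²⁰/6.022×10²³ = 2.850×10⁻⁴ mol.
Φ = 3.853×10⁻⁵ mol / 2.850×10⁻⁴ mol photons = 0.14.

Φ = 0.14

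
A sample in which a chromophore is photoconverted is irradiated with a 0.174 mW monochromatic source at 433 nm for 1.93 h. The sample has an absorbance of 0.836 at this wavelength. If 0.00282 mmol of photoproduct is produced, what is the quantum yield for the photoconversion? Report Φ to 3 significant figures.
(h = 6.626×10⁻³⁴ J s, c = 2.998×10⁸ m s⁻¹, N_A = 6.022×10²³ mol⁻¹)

Product: 0.00282 mmol = 2.82×10⁻⁶ mol.
Photon energy at 433 nm: hc/λ = (6.626×10⁻³⁴)(2.998×10⁸)/(433×10⁻⁹) = 4.588×10⁻¹⁹ J.
Energy delivered: (0.174 mW)(6948 s) = 1.209 J.
Photons incident: 1.209 / 4.588×10⁻¹⁹ = 2.635×10¹⁸, i.e. 2.635×10¹⁸/6.022×10²³ = 4.376×10⁻⁶ mol.
Fraction absorbed: 1 − 10^(−0.836) = 0.8541.
Photons absorbed: 0.8541 × 4.376×10⁻⁶ = 3.738×10⁻⁶ mol.
Φ = 2.82×10⁻⁶ mol / 3.738×10⁻⁶ mol photons = 0.754.

Φ = 0.754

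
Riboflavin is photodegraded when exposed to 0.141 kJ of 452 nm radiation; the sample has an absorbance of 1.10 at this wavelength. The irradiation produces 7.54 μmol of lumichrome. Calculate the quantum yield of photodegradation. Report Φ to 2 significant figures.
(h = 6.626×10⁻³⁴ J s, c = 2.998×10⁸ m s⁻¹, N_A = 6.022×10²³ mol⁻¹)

Product: 7.54 μmol = 7.54×10⁻⁶ mol.
Photon energy at 452 nm: hc/λ = (6.626×10⁻³⁴)(2.998×10⁸)/(452×10⁻⁹) = 4.395×10⁻¹⁹ J.
Incident energy: 0.141 kJ = 141 J.
Photons incident: 141 / 4.395×10⁻¹⁹ = 3.208×10²⁰, i.e. 3.208×10²⁰/6.022×10²³ = 5.327×10⁻⁴ mol.
Fraction absorbed: 1 − 10^(−1.10) = 0.9206.
Photons absorbed: 0.9206 × 5.327×10⁻⁴ = 4.904×10⁻⁴ mol.
Φ = 7.54×10⁻⁶ mol / 4.904×10⁻⁴ mol photons = 0.015.

Φ = 0.015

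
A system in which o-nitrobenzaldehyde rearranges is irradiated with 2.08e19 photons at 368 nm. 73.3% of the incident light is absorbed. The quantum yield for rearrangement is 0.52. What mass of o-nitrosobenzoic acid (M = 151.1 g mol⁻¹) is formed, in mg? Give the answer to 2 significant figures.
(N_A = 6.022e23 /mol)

2.0 mg

Moles of photons: 2.08e19 / 6.022e23 = 3.454e-5 mol.
Photons absorbed: 0.733 × 3.454e-5 = 2.532e-5 mol.
Product: Φ × n_abs = 0.52 × 2.532e-5 = 1.317e-5 mol.
Mass: 1.317e-5 × 151.1 = 0.001990 g = 2.0 mg.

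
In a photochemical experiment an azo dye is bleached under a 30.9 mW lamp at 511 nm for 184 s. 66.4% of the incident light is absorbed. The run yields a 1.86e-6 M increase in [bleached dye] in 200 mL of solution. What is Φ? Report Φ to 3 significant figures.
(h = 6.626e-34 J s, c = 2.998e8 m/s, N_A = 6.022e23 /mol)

Φ = 0.0231

Product: (1.86e-6 M)(0.2 L) = 3.720e-7 mol.
Photon energy at 511 nm: hc/λ = (6.626e-34)(2.998e8)/(511e-9) = 3.887e-19 J.
Energy delivered: (30.9 mW)(184 s) = 5.686 J.
Photons incident: 5.686 / 3.887e-19 = 1.463e19, i.e. 1.463e19/6.022e23 = 2.429e-5 mol.
Photons absorbed: 0.664 × 2.429e-5 = 1.613e-5 mol.
Φ = 3.720e-7 mol / 1.613e-5 mol photons = 0.0231.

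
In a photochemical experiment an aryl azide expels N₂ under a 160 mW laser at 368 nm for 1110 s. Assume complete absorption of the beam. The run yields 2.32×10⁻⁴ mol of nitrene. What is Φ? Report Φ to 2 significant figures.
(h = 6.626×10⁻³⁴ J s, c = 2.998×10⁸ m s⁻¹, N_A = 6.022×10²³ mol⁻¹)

Φ = 0.42

Photon energy at 368 nm: hc/λ = (6.626×10⁻³⁴)(2.998×10⁸)/(368×10⁻⁹) = 5.398×10⁻¹⁹ J.
Energy delivered: (160 mW)(1110 s) = 177.6 J.
Photons incident: 177.6 / 5.398×10⁻¹⁹ = 3.290×10²⁰, i.e. 3.290×10²⁰/6.022×10²³ = 5.463×10⁻⁴ mol.
Φ = 2.32×10⁻⁴ mol / 5.463×10⁻⁴ mol photons = 0.42.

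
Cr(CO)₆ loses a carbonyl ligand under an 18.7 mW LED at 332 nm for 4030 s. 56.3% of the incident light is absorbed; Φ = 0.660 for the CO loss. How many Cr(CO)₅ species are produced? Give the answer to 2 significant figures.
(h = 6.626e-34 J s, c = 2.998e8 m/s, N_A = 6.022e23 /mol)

Photon energy at 332 nm: hc/λ = (6.626e-34)(2.998e8)/(332e-9) = 5.983e-19 J.
Energy delivered: (18.7 mW)(4030 s) = 75.36 J.
Photons incident: 75.36 / 5.983e-19 = 1.260e20, i.e. 1.260e20/6.022e23 = 2.092e-4 mol.
Photons absorbed: 0.563 × 2.092e-4 = 1.178e-4 mol.
Product: Φ × n_abs = 0.660 × 1.178e-4 = 7.775e-5 mol.
As a count: 7.775e-5 × 6.022e23 = 4.7e19.

4.7e19 species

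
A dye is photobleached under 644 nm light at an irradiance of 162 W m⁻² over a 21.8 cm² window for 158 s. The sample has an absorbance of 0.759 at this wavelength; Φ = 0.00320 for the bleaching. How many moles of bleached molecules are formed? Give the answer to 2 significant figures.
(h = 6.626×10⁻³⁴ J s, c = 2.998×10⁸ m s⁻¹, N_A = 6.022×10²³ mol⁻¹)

7.9×10⁻⁷ mol

Photon energy at 644 nm: hc/λ = (6.626×10⁻³⁴)(2.998×10⁸)/(644×10⁻⁹) = 3.085×10⁻¹⁹ J.
Energy delivered: (162 W m⁻²)(21.8×10⁻⁴ m²)(158 s) = 55.80 J.
Photons incident: 55.80 / 3.085×10⁻¹⁹ = 1.809×10²⁰, i.e. 1.809×10²⁰/6.022×10²³ = 3.004×10⁻⁴ mol.
Fraction absorbed: 1 − 10^(−0.759) = 0.8258.
Photons absorbed: 0.8258 × 3.004×10⁻⁴ = 2.481×10⁻⁴ mol.
Product: Φ × n_abs = 0.00320 × 2.481×10⁻⁴ = 7.939×10⁻⁷ mol.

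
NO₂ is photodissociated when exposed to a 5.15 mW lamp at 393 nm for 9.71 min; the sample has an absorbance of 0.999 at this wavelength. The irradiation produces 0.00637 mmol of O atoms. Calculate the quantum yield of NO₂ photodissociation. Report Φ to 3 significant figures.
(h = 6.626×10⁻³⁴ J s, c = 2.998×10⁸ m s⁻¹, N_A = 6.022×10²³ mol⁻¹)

Φ = 0.718

Product: 0.00637 mmol = 6.37×10⁻⁶ mol.
Photon energy at 393 nm: hc/λ = (6.626×10⁻³⁴)(2.998×10⁸)/(393×10⁻⁹) = 5.055×10⁻¹⁹ J.
Energy delivered: (5.15 mW)(582.6 s) = 3.000 J.
Photons incident: 3.000 / 5.055×10⁻¹⁹ = 5.935×10¹⁸, i.e. 5.935×10¹⁸/6.022×10²³ = 9.856×10⁻⁶ mol.
Fraction absorbed: 1 − 10^(−0.999) = 0.8998.
Photons absorbed: 0.8998 × 9.856×10⁻⁶ = 8.868×10⁻⁶ mol.
Φ = 6.37×10⁻⁶ mol / 8.868×10⁻⁶ mol photons = 0.718.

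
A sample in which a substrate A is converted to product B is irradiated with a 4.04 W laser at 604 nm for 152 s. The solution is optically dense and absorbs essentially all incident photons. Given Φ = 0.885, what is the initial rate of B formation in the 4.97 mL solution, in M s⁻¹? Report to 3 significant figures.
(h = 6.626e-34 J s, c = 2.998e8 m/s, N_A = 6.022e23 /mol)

Photon energy at 604 nm: hc/λ = (6.626e-34)(2.998e8)/(604e-9) = 3.289e-19 J.
Energy delivered: (4.04 W)(152 s) = 614.1 J.
Photons incident: 614.1 / 3.289e-19 = 1.867e21, i.e. 1.867e21/6.022e23 = 0.003100 mol.
Product formed: 0.885 × 0.003100 = 0.002744 mol.
Rate: 0.002744 mol / (152 s × 0.00497 L) = 0.00363 M s⁻¹.

0.00363 M s⁻¹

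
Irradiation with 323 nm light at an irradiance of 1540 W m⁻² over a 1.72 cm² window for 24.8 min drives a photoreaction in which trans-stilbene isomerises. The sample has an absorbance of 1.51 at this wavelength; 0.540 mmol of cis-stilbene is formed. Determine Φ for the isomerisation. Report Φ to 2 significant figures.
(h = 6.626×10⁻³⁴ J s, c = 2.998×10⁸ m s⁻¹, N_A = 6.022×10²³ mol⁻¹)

Product: 0.540 mmol = 5.40×10⁻⁴ mol.
Photon energy at 323 nm: hc/λ = (6.626×10⁻³⁴)(2.998×10⁸)/(323×10⁻⁹) = 6.150×10⁻¹⁹ J.
Energy delivered: (1540 W m⁻²)(1.72×10⁻⁴ m²)(1488 s) = 394.1 J.
Photons incident: 394.1 / 6.150×10⁻¹⁹ = 6.408×10²⁰, i.e. 6.408×10²⁰/6.022×10²³ = 0.001064 mol.
Fraction absorbed: 1 − 10^(−1.51) = 0.9691.
Photons absorbed: 0.9691 × 0.001064 = 0.001031 mol.
Φ = 5.40×10⁻⁴ mol / 0.001031 mol photons = 0.52.

Φ = 0.52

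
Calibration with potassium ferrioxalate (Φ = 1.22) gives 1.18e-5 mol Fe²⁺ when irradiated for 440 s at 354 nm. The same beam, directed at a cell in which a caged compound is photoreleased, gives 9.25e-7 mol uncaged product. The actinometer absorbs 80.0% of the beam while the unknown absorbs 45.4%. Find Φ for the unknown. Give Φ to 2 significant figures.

Φ = 0.17

Photons absorbed by the actinometer: 1.18e-5 / 1.22 = 9.672e-6 mol.
Incident flux: 9.672e-6 / 0.800 = 1.209e-5 einstein.
Absorbed by unknown: 0.454 × 1.209e-5 = 5.489e-6 mol.
Φ(unknown) = 9.25e-7 / 5.489e-6 = 0.17.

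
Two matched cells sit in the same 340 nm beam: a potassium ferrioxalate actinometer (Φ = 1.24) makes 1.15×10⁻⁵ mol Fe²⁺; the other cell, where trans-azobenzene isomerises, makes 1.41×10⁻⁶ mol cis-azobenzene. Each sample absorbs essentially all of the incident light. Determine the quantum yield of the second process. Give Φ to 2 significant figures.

Photons absorbed by the actinometer: 1.15×10⁻⁵ / 1.24 = 9.274×10⁻⁶ mol.
Φ(unknown) = 1.41×10⁻⁶ / 9.274×10⁻⁶ = 0.15.

Φ = 0.15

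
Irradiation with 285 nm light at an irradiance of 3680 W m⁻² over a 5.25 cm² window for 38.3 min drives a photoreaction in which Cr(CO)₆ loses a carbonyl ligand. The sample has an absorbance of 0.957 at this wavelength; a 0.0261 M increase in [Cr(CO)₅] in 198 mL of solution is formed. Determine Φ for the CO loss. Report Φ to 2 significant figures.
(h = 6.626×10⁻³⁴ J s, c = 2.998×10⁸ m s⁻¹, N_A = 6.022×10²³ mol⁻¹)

Φ = 0.55

Product: (0.0261 M)(0.198 L) = 0.005168 mol.
Photon energy at 285 nm: hc/λ = (6.626×10⁻³⁴)(2.998×10⁸)/(285×10⁻⁹) = 6.970×10⁻¹⁹ J.
Energy delivered: (3680 W m⁻²)(5.25×10⁻⁴ m²)(2298 s) = 4440 J.
Photons incident: 4440 / 6.970×10⁻¹⁹ = 6.370×10²¹, i.e. 6.370×10²¹/6.022×10²³ = 0.01058 mol.
Fraction absorbed: 1 − 10^(−0.957) = 0.8896.
Photons absorbed: 0.8896 × 0.01058 = 0.009412 mol.
Φ = 0.005168 mol / 0.009412 mol photons = 0.55.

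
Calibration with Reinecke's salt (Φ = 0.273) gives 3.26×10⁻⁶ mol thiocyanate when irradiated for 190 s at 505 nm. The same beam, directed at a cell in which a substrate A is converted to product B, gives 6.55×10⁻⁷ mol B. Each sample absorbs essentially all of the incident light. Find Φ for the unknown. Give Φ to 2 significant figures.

Photons absorbed by the actinometer: 3.26×10⁻⁶ / 0.273 = 1.194×10⁻⁵ mol.
Φ(unknown) = 6.55×10⁻⁷ / 1.194×10⁻⁵ = 0.055.

Φ = 0.055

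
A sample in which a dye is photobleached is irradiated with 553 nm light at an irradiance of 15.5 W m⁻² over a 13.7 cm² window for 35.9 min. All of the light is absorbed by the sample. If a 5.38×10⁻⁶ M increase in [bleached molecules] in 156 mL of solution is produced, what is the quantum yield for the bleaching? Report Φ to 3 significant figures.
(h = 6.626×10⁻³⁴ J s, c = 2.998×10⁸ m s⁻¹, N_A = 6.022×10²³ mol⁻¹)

Product: (5.38×10⁻⁶ M)(0.156 L) = 8.393×10⁻⁷ mol.
Photon energy at 553 nm: hc/λ = (6.626×10⁻³⁴)(2.998×10⁸)/(553×10⁻⁹) = 3.592×10⁻¹⁹ J.
Energy delivered: (15.5 W m⁻²)(13.7×10⁻⁴ m²)(2154 s) = 45.74 J.
Photons incident: 45.74 / 3.592×10⁻¹⁹ = 1.273×10²⁰, i.e. 1.273×10²⁰/6.022×10²³ = 2.114×10⁻⁴ mol.
Φ = 8.393×10⁻⁷ mol / 2.114×10⁻⁴ mol photons = 0.00397.

Φ = 0.00397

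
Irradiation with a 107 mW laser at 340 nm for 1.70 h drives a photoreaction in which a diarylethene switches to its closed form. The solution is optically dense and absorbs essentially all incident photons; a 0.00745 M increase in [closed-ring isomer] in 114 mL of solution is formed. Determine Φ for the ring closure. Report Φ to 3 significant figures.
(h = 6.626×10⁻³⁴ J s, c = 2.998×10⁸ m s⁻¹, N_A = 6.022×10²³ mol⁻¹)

Product: (0.00745 M)(0.114 L) = 8.493×10⁻⁴ mol.
Photon energy at 340 nm: hc/λ = (6.626×10⁻³⁴)(2.998×10⁸)/(340×10⁻⁹) = 5.843×10⁻¹⁹ J.
Energy delivered: (107 mW)(6120 s) = 654.8 J.
Photons incident: 654.8 / 5.843×10⁻¹⁹ = 1.121×10²¹, i.e. 1.121×10²¹/6.022×10²³ = 0.001862 mol.
Φ = 8.493×10⁻⁴ mol / 0.001862 mol photons = 0.456.

Φ = 0.456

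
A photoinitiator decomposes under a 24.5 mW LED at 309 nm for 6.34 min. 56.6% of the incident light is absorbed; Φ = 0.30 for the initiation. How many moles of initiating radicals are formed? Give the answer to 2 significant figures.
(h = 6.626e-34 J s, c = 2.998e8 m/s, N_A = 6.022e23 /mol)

Photon energy at 309 nm: hc/λ = (6.626e-34)(2.998e8)/(309e-9) = 6.429e-19 J.
Energy delivered: (24.5 mW)(380.4 s) = 9.320 J.
Photons incident: 9.320 / 6.429e-19 = 1.450e19, i.e. 1.450e19/6.022e23 = 2.408e-5 mol.
Photons absorbed: 0.566 × 2.408e-5 = 1.363e-5 mol.
Product: Φ × n_abs = 0.30 × 1.363e-5 = 4.089e-6 mol.

4.1e-6 mol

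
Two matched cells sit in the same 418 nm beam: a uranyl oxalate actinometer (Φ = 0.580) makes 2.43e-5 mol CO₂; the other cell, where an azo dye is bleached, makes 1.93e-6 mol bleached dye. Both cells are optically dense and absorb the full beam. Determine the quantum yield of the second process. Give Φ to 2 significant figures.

Φ = 0.046

Photons absorbed by the actinometer: 2.43e-5 / 0.580 = 4.190e-5 mol.
Φ(unknown) = 1.93e-6 / 4.190e-5 = 0.046.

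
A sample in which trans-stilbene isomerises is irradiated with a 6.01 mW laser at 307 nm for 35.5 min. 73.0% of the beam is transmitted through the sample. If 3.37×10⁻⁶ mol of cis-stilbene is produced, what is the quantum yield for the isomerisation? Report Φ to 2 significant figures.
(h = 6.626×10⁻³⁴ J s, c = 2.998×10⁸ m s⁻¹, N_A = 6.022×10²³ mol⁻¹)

Photon energy at 307 nm: hc/λ = (6.626×10⁻³⁴)(2.998×10⁸)/(307×10⁻⁹) = 6.471×10⁻¹⁹ J.
Energy delivered: (6.01 mW)(2130 s) = 12.80 J.
Photons incident: 12.80 / 6.471×10⁻¹⁹ = 1.978×10¹⁹, i.e. 1.978×10¹⁹/6.022×10²³ = 3.285×10⁻⁵ mol.
Fraction absorbed: 1 − 73.0/100 = 0.2700.
Photons absorbed: 0.2700 × 3.285×10⁻⁵ = 8.870×10⁻⁶ mol.
Φ = 3.37×10⁻⁶ mol / 8.870×10⁻⁶ mol photons = 0.38.

Φ = 0.38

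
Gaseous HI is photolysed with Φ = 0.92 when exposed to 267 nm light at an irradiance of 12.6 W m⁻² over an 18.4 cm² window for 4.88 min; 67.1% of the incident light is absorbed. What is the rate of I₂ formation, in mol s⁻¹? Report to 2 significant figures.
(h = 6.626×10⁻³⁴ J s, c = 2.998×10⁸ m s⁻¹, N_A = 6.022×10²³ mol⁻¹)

3.2×10⁻⁸ mol s⁻¹

Photon energy at 267 nm: hc/λ = (6.626×10⁻³⁴)(2.998×10⁸)/(267×10⁻⁹) = 7.440×10⁻¹⁹ J.
Energy delivered: (12.6 W m⁻²)(18.4×10⁻⁴ m²)(292.8 s) = 6.788 J.
Photons incident: 6.788 / 7.440×10⁻¹⁹ = 9.124×10¹⁸, i.e. 9.124×10¹⁸/6.022×10²³ = 1.515×10⁻⁵ mol.
Photons absorbed: 0.671 × 1.515×10⁻⁵ = 1.017×10⁻⁵ mol.
Product formed: 0.92 × 1.017×10⁻⁵ = 9.356×10⁻⁶ mol.
Rate: 9.356×10⁻⁶ / 292.8 s = 3.2×10⁻⁸ mol s⁻¹.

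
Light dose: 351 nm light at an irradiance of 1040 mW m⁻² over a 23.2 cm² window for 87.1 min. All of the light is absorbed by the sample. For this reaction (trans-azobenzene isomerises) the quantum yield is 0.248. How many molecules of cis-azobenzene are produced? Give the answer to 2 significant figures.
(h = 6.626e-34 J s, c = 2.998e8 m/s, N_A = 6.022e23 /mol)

Photon energy at 351 nm: hc/λ = (6.626e-34)(2.998e8)/(351e-9) = 5.659e-19 J.
Energy delivered: (1040 mW m⁻²)(23.2e-4 m²)(5226 s) = 12.61 J.
Photons incident: 12.61 / 5.659e-19 = 2.228e19, i.e. 2.228e19/6.022e23 = 3.700e-5 mol.
Product: Φ × n_abs = 0.248 × 3.700e-5 = 9.176e-6 mol.
As a count: 9.176e-6 × 6.022e23 = 5.5e18.

5.5e18 molecules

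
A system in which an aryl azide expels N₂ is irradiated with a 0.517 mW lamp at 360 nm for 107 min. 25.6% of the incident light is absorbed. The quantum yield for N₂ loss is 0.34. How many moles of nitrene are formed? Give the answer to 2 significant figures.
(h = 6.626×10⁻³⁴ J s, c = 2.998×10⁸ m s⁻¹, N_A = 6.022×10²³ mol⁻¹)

8.7×10⁻⁷ mol

Photon energy at 360 nm: hc/λ = (6.626×10⁻³⁴)(2.998×10⁸)/(360×10⁻⁹) = 5.518×10⁻¹⁹ J.
Energy delivered: (0.517 mW)(6420 s) = 3.319 J.
Photons incident: 3.319 / 5.518×10⁻¹⁹ = 6.015×10¹⁸, i.e. 6.015×10¹⁸/6.022×10²³ = 9.988×10⁻⁶ mol.
Photons absorbed: 0.256 × 9.988×10⁻⁶ = 2.557×10⁻⁶ mol.
Product: Φ × n_abs = 0.34 × 2.557×10⁻⁶ = 8.694×10⁻⁷ mol.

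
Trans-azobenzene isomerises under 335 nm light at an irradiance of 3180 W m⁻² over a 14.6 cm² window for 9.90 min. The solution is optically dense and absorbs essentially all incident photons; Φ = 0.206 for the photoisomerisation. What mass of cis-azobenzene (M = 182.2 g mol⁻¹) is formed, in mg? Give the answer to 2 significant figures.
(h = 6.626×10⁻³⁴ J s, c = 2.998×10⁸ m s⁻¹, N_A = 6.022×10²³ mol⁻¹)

Photon energy at 335 nm: hc/λ = (6.626×10⁻³⁴)(2.998×10⁸)/(335×10⁻⁹) = 5.930×10⁻¹⁹ J.
Energy delivered: (3180 W m⁻²)(14.6×10⁻⁴ m²)(594 s) = 2758 J.
Photons incident: 2758 / 5.930×10⁻¹⁹ = 4.651×10²¹, i.e. 4.651×10²¹/6.022×10²³ = 0.007723 mol.
Product: Φ × n_abs = 0.206 × 0.007723 = 0.001591 mol.
Mass: 0.001591 × 182.2 = 0.2899 g = 290 mg.

290 mg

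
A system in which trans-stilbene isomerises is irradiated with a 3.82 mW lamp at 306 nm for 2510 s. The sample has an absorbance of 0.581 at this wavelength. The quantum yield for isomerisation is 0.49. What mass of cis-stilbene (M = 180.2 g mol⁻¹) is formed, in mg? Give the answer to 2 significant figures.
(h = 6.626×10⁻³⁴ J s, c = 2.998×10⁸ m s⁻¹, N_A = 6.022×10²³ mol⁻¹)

Photon energy at 306 nm: hc/λ = (6.626×10⁻³⁴)(2.998×10⁸)/(306×10⁻⁹) = 6.492×10⁻¹⁹ J.
Energy delivered: (3.82 mW)(2510 s) = 9.588 J.
Photons incident: 9.588 / 6.492×10⁻¹⁹ = 1.477×10¹⁹, i.e. 1.477×10¹⁹/6.022×10²³ = 2.453×10⁻⁵ mol.
Fraction absorbed: 1 − 10^(−0.581) = 0.7376.
Photons absorbed: 0.7376 × 2.453×10⁻⁵ = 1.809×10⁻⁵ mol.
Product: Φ × n_abs = 0.49 × 1.809×10⁻⁵ = 8.864×10⁻⁶ mol.
Mass: 8.864×10⁻⁶ × 180.2 = 0.001597 g = 1.6 mg.

1.6 mg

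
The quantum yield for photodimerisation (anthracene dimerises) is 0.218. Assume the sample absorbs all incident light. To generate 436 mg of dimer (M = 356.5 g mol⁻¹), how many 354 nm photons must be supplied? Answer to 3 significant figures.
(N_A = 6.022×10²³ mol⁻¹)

3.38×10²¹ photons

Product: 436 mg / 356.5 g mol⁻¹ = 0.001223 mol.
Photons that must be absorbed: 0.001223 / 0.218 = 0.005610 mol.
Photon count: 0.005610 × 6.022×10²³ = 3.38×10²¹.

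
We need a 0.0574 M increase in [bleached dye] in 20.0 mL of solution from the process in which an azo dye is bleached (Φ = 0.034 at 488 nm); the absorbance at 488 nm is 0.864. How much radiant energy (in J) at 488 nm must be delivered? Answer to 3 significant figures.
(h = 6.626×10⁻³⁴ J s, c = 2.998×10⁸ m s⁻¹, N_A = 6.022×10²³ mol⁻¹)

Product: (0.0574 M)(0.02 L) = 0.001148 mol.
Photons that must be absorbed: 0.001148 / 0.034 = 0.03376 mol.
Fraction absorbed: 1 − 10^(−0.864) = 0.8632.
Incident photons needed: 0.03376 / 0.8632 = 0.03911 mol.
Photon energy: hc/λ = 4.071×10⁻¹⁹ J; per mole, 2.452×10⁵ J mol⁻¹.
Energy required: 0.03911 × 2.452×10⁵ = 9590 J.

9590 J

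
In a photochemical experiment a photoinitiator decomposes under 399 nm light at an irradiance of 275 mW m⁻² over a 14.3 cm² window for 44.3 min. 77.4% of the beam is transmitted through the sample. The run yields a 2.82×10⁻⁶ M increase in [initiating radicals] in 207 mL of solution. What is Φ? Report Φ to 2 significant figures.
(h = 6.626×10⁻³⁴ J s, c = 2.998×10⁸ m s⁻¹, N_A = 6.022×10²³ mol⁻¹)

Φ = 0.74

Product: (2.82×10⁻⁶ M)(0.207 L) = 5.837×10⁻⁷ mol.
Photon energy at 399 nm: hc/λ = (6.626×10⁻³⁴)(2.998×10⁸)/(399×10⁻⁹) = 4.979×10⁻¹⁹ J.
Energy delivered: (275 mW m⁻²)(14.3×10⁻⁴ m²)(2658 s) = 1.045 J.
Photons incident: 1.045 / 4.979×10⁻¹⁹ = 2.099×10¹⁸, i.e. 2.099×10¹⁸/6.022×10²³ = 3.486×10⁻⁶ mol.
Fraction absorbed: 1 − 77.4/100 = 0.2260.
Photons absorbed: 0.2260 × 3.486×10⁻⁶ = 7.878×10⁻⁷ mol.
Φ = 5.837×10⁻⁷ mol / 7.878×10⁻⁷ mol photons = 0.74.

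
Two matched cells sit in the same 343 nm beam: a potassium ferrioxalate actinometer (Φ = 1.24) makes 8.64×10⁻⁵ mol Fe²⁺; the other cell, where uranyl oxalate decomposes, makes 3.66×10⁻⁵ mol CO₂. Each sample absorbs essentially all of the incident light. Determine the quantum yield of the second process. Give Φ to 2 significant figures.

Φ = 0.53

Photons absorbed by the actinometer: 8.64×10⁻⁵ / 1.24 = 6.968×10⁻⁵ mol.
Φ(unknown) = 3.66×10⁻⁵ / 6.968×10⁻⁵ = 0.53.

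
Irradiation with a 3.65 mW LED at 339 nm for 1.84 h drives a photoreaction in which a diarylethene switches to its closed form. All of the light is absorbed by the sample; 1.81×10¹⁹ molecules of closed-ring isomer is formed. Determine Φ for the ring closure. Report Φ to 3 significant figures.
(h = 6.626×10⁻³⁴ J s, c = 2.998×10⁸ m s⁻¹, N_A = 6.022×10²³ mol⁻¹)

Φ = 0.439

Product: 1.81×10¹⁹ / 6.022×10²³ = 3.006×10⁻⁵ mol.
Photon energy at 339 nm: hc/λ = (6.626×10⁻³⁴)(2.998×10⁸)/(339×10⁻⁹) = 5.860×10⁻¹⁹ J.
Energy delivered: (3.65 mW)(6624 s) = 24.18 J.
Photons incident: 24.18 / 5.860×10⁻¹⁹ = 4.126×10¹⁹, i.e. 4.126×10¹⁹/6.022×10²³ = 6.852×10⁻⁵ mol.
Φ = 3.006×10⁻⁵ mol / 6.852×10⁻⁵ mol photons = 0.439.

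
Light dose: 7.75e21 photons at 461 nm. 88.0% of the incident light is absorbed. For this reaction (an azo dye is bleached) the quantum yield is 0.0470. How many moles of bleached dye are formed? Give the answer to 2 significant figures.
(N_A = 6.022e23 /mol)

5.3e-4 mol

Moles of photons: 7.75e21 / 6.022e23 = 0.01287 mol.
Photons absorbed: 0.880 × 0.01287 = 0.01133 mol.
Product: Φ × n_abs = 0.0470 × 0.01133 = 5.325e-4 mol.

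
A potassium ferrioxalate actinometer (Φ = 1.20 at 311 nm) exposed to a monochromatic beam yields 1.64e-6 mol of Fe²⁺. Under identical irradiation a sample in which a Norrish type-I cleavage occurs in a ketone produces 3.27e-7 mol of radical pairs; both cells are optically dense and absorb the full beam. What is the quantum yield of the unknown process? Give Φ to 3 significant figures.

Φ = 0.239

Photons absorbed by the actinometer: 1.64e-6 / 1.20 = 1.367e-6 mol.
Φ(unknown) = 3.27e-7 / 1.367e-6 = 0.239.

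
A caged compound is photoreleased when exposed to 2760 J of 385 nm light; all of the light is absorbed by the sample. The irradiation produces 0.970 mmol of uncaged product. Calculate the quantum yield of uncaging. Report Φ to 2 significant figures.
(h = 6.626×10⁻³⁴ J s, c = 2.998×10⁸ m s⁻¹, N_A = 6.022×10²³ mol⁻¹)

Product: 0.970 mmol = 9.70×10⁻⁴ mol.
Photon energy at 385 nm: hc/λ = (6.626×10⁻³⁴)(2.998×10⁸)/(385×10⁻⁹) = 5.160×10⁻¹⁹ J.
Photons incident: 2760 / 5.160×10⁻¹⁹ = 5.349×10²¹, i.e. 5.349×10²¹/6.022×10²³ = 0.008882 mol.
Φ = 9.70×10⁻⁴ mol / 0.008882 mol photons = 0.11.

Φ = 0.11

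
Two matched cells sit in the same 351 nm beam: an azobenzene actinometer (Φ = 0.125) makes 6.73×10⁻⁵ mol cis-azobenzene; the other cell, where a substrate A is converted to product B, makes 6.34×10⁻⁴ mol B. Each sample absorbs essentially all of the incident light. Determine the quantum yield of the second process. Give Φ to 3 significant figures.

Φ = 1.18

Photons absorbed by the actinometer: 6.73×10⁻⁵ / 0.125 = 5.384×10⁻⁴ mol.
Φ(unknown) = 6.34×10⁻⁴ / 5.384×10⁻⁴ = 1.18.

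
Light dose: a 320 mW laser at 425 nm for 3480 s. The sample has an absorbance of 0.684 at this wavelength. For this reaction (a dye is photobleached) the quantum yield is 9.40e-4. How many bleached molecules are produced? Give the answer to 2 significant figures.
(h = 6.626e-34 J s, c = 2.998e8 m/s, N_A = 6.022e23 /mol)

Photon energy at 425 nm: hc/λ = (6.626e-34)(2.998e8)/(425e-9) = 4.674e-19 J.
Energy delivered: (320 mW)(3480 s) = 1114 J.
Photons incident: 1114 / 4.674e-19 = 2.383e21, i.e. 2.383e21/6.022e23 = 0.003957 mol.
Fraction absorbed: 1 − 10^(−0.684) = 0.7930.
Photons absorbed: 0.7930 × 0.003957 = 0.003138 mol.
Product: Φ × n_abs = 9.40e-4 × 0.003138 = 2.950e-6 mol.
As a count: 2.950e-6 × 6.022e23 = 1.8e18.

1.8e18 bleached molecules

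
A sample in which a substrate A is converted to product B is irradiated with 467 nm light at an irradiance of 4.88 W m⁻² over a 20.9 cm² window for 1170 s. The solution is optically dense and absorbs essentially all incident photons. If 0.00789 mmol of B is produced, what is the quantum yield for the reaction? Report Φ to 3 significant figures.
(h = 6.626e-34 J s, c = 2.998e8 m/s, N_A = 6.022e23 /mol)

Product: 0.00789 mmol = 7.89e-6 mol.
Photon energy at 467 nm: hc/λ = (6.626e-34)(2.998e8)/(467e-9) = 4.254e-19 J.
Energy delivered: (4.88 W m⁻²)(20.9e-4 m²)(1170 s) = 11.93 J.
Photons incident: 11.93 / 4.254e-19 = 2.804e19, i.e. 2.804e19/6.022e23 = 4.656e-5 mol.
Φ = 7.89e-6 mol / 4.656e-5 mol photons = 0.169.

Φ = 0.169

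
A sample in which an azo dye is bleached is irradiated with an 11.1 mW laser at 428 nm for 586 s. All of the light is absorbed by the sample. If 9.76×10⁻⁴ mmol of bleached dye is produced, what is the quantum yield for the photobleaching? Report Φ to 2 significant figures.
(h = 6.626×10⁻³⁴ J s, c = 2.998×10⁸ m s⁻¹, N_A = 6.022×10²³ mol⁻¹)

Product: 9.76×10⁻⁴ mmol = 9.76×10⁻⁷ mol.
Photon energy at 428 nm: hc/λ = (6.626×10⁻³⁴)(2.998×10⁸)/(428×10⁻⁹) = 4.641×10⁻¹⁹ J.
Energy delivered: (11.1 mW)(586 s) = 6.505 J.
Photons incident: 6.505 / 4.641×10⁻¹⁹ = 1.402×10¹⁹, i.e. 1.402×10¹⁹/6.022×10²³ = 2.328×10⁻⁵ mol.
Φ = 9.76×10⁻⁷ mol / 2.328×10⁻⁵ mol photons = 0.042.

Φ = 0.042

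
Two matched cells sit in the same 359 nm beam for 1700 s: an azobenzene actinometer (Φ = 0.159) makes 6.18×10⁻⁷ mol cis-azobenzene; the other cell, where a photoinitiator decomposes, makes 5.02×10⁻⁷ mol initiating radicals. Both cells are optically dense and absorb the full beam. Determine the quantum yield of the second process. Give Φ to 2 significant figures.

Photons absorbed by the actinometer: 6.18×10⁻⁷ / 0.159 = 3.887×10⁻⁶ mol.
Φ(unknown) = 5.02×10⁻⁷ / 3.887×10⁻⁶ = 0.13.

Φ = 0.13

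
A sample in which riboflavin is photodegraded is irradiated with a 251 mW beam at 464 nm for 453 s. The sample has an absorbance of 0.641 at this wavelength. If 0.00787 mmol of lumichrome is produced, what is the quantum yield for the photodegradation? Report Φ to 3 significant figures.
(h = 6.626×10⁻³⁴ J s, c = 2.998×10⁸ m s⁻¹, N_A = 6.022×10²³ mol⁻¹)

Φ = 0.0231

Product: 0.00787 mmol = 7.87×10⁻⁶ mol.
Photon energy at 464 nm: hc/λ = (6.626×10⁻³⁴)(2.998×10⁸)/(464×10⁻⁹) = 4.281×10⁻¹⁹ J.
Energy delivered: (251 mW)(453 s) = 113.7 J.
Photons incident: 113.7 / 4.281×10⁻¹⁹ = 2.656×10²⁰, i.e. 2.656×10²⁰/6.022×10²³ = 4.410×10⁻⁴ mol.
Fraction absorbed: 1 − 10^(−0.641) = 0.7714.
Photons absorbed: 0.7714 × 4.410×10⁻⁴ = 3.402×10⁻⁴ mol.
Φ = 7.87×10⁻⁶ mol / 3.402×10⁻⁴ mol photons = 0.0231.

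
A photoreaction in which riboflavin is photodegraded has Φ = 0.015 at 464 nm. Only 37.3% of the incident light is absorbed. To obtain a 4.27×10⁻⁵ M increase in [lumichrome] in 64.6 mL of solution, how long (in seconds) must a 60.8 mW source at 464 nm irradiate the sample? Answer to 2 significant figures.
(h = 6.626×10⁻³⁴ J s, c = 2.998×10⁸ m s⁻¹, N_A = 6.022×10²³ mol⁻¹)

t ≈ 2100 s

Product: (4.27×10⁻⁵ M)(0.0646 L) = 2.758×10⁻⁶ mol.
Photons that must be absorbed: 2.758×10⁻⁶ / 0.015 = 1.839×10⁻⁴ mol.
Incident photons needed: 1.839×10⁻⁴ / 0.373 = 4.930×10⁻⁴ mol.
Photon energy: hc/λ = 4.281×10⁻¹⁹ J; per mole, 2.578×10⁵ J mol⁻¹.
Energy required: 4.930×10⁻⁴ × 2.578×10⁵ = 127.1 J.
Time: 127.1 J / 0.0608 W = 2100 s.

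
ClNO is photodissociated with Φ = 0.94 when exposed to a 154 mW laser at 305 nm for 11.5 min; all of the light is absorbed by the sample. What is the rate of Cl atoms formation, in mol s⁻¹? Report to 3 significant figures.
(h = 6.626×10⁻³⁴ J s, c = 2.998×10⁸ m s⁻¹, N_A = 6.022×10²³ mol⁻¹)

Photon energy at 305 nm: hc/λ = (6.626×10⁻³⁴)(2.998×10⁸)/(305×10⁻⁹) = 6.513×10⁻¹⁹ J.
Energy delivered: (154 mW)(690 s) = 106.3 J.
Photons incident: 106.3 / 6.513×10⁻¹⁹ = 1.632×10²⁰, i.e. 1.632×10²⁰/6.022×10²³ = 2.710×10⁻⁴ mol.
Product formed: 0.94 × 2.710×10⁻⁴ = 2.547×10⁻⁴ mol.
Rate: 2.547×10⁻⁴ / 690 s = 3.69×10⁻⁷ mol s⁻¹.

3.69×10⁻⁷ mol s⁻¹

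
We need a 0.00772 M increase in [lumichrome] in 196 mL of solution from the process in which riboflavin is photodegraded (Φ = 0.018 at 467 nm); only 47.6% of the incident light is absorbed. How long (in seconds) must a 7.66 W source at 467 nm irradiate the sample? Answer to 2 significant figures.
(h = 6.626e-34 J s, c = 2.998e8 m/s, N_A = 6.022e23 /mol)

Product: (0.00772 M)(0.196 L) = 0.001513 mol.
Photons that must be absorbed: 0.001513 / 0.018 = 0.08406 mol.
Incident photons needed: 0.08406 / 0.476 = 0.1766 mol.
Photon energy: hc/λ = 4.254e-19 J; per mole, 2.562e5 J mol⁻¹.
Energy required: 0.1766 × 2.562e5 = 4.524e4 J.
Time: 4.524e4 J / 7.66 W = 5900 s.

t ≈ 5900 s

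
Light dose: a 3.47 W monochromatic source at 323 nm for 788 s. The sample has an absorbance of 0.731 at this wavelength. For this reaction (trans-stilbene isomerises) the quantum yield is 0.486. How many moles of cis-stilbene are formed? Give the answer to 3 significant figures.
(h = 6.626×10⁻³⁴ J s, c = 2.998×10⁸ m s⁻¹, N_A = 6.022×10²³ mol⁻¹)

0.00292 mol

Photon energy at 323 nm: hc/λ = (6.626×10⁻³⁴)(2.998×10⁸)/(323×10⁻⁹) = 6.150×10⁻¹⁹ J.
Energy delivered: (3.47 W)(788 s) = 2734 J.
Photons incident: 2734 / 6.150×10⁻¹⁹ = 4.446×10²¹, i.e. 4.446×10²¹/6.022×10²³ = 0.007383 mol.
Fraction absorbed: 1 − 10^(−0.731) = 0.8142.
Photons absorbed: 0.8142 × 0.007383 = 0.006011 mol.
Product: Φ × n_abs = 0.486 × 0.006011 = 0.002921 mol.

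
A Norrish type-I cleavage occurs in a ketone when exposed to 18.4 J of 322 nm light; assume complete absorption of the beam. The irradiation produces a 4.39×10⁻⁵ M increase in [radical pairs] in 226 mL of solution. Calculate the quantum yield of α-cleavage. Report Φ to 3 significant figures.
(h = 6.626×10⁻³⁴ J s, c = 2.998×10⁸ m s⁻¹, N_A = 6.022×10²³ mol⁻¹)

Φ = 0.200

Product: (4.39×10⁻⁵ M)(0.226 L) = 9.921×10⁻⁶ mol.
Photon energy at 322 nm: hc/λ = (6.626×10⁻³⁴)(2.998×10⁸)/(322×10⁻⁹) = 6.169×10⁻¹⁹ J.
Photons incident: 18.4 / 6.169×10⁻¹⁹ = 2.983×10¹⁹, i.e. 2.983×10¹⁹/6.022×10²³ = 4.954×10⁻⁵ mol.
Φ = 9.921×10⁻⁶ mol / 4.954×10⁻⁵ mol photons = 0.200.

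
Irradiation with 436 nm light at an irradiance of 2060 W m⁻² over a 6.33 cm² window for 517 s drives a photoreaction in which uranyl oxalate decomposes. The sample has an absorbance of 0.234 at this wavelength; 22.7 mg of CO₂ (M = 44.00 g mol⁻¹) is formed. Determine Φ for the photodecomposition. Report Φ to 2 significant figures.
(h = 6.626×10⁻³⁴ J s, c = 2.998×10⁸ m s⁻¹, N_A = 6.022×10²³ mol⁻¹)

Product: 22.7 mg / 44.00 g mol⁻¹ = 5.159×10⁻⁴ mol.
Photon energy at 436 nm: hc/λ = (6.626×10⁻³⁴)(2.998×10⁸)/(436×10⁻⁹) = 4.556×10⁻¹⁹ J.
Energy delivered: (2060 W m⁻²)(6.33×10⁻⁴ m²)(517 s) = 674.2 J.
Photons incident: 674.2 / 4.556×10⁻¹⁹ = 1.480×10²¹, i.e. 1.480×10²¹/6.022×10²³ = 0.002458 mol.
Fraction absorbed: 1 − 10^(−0.234) = 0.4166.
Photons absorbed: 0.4166 × 0.002458 = 0.001024 mol.
Φ = 5.159×10⁻⁴ mol / 0.001024 mol photons = 0.50.

Φ = 0.50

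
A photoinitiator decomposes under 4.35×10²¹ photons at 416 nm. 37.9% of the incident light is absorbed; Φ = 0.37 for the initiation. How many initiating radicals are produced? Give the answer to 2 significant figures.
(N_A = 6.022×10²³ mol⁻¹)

Moles of photons: 4.35×10²¹ / 6.022×10²³ = 0.007224 mol.
Photons absorbed: 0.379 × 0.007224 = 0.002738 mol.
Product: Φ × n_abs = 0.37 × 0.002738 = 0.001013 mol.
As a count: 0.001013 × 6.022×10²³ = 6.1×10²⁰.

6.1×10²⁰ initiating radicals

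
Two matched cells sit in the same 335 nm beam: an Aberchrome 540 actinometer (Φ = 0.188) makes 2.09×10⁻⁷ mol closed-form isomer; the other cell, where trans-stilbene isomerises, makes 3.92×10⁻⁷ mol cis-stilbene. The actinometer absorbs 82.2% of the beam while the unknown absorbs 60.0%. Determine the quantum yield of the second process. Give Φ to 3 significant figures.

Photons absorbed by the actinometer: 2.09×10⁻⁷ / 0.188 = 1.112×10⁻⁶ mol.
Incident flux: 1.112×10⁻⁶ / 0.822 = 1.353×10⁻⁶ einstein.
Absorbed by unknown: 0.600 × 1.353×10⁻⁶ = 8.118×10⁻⁷ mol.
Φ(unknown) = 3.92×10⁻⁷ / 8.118×10⁻⁷ = 0.483.

Φ = 0.483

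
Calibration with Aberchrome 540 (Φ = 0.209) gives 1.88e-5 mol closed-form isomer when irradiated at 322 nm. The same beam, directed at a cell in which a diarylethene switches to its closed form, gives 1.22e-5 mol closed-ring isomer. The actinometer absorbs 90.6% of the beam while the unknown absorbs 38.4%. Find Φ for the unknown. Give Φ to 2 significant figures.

Photons absorbed by the actinometer: 1.88e-5 / 0.209 = 8.995e-5 mol.
Incident flux: 8.995e-5 / 0.906 = 9.928e-5 einstein.
Absorbed by unknown: 0.384 × 9.928e-5 = 3.812e-5 mol.
Φ(unknown) = 1.22e-5 / 3.812e-5 = 0.32.

Φ = 0.32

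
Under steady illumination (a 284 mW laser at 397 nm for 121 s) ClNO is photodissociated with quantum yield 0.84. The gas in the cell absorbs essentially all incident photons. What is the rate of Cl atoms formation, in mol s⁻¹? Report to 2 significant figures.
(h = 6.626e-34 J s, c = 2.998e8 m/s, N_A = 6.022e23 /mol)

Photon energy at 397 nm: hc/λ = (6.626e-34)(2.998e8)/(397e-9) = 5.004e-19 J.
Energy delivered: (284 mW)(121 s) = 34.36 J.
Photons incident: 34.36 / 5.004e-19 = 6.867e19, i.e. 6.867e19/6.022e23 = 1.140e-4 mol.
Product formed: 0.84 × 1.140e-4 = 9.576e-5 mol.
Rate: 9.576e-5 / 121 s = 7.9e-7 mol s⁻¹.

7.9e-7 mol s⁻¹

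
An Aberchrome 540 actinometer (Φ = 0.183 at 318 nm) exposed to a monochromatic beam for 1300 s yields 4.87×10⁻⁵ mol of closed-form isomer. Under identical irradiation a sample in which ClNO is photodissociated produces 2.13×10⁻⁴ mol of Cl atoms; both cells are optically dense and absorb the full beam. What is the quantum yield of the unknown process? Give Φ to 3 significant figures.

Φ = 0.800

Photons absorbed by the actinometer: 4.87×10⁻⁵ / 0.183 = 2.661×10⁻⁴ mol.
Φ(unknown) = 2.13×10⁻⁴ / 2.661×10⁻⁴ = 0.800.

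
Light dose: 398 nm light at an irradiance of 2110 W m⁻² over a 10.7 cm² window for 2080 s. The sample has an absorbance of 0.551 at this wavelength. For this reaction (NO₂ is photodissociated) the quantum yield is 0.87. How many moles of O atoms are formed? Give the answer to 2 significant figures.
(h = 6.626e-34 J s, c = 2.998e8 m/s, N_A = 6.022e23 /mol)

Photon energy at 398 nm: hc/λ = (6.626e-34)(2.998e8)/(398e-9) = 4.991e-19 J.
Energy delivered: (2110 W m⁻²)(10.7e-4 m²)(2080 s) = 4696 J.
Photons incident: 4696 / 4.991e-19 = 9.409e21, i.e. 9.409e21/6.022e23 = 0.01562 mol.
Fraction absorbed: 1 − 10^(−0.551) = 0.7188.
Photons absorbed: 0.7188 × 0.01562 = 0.01123 mol.
Product: Φ × n_abs = 0.87 × 0.01123 = 0.009770 mol.

0.0098 mol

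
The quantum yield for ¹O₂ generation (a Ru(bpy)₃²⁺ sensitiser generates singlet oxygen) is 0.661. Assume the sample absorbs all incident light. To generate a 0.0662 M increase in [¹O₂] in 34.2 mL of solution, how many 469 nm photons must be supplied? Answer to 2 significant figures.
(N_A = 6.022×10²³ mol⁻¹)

2.1×10²¹ photons

Product: (0.0662 M)(0.0342 L) = 0.002264 mol.
Photons that must be absorbed: 0.002264 / 0.661 = 0.003425 mol.
Photon count: 0.003425 × 6.022×10²³ = 2.1×10²¹.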